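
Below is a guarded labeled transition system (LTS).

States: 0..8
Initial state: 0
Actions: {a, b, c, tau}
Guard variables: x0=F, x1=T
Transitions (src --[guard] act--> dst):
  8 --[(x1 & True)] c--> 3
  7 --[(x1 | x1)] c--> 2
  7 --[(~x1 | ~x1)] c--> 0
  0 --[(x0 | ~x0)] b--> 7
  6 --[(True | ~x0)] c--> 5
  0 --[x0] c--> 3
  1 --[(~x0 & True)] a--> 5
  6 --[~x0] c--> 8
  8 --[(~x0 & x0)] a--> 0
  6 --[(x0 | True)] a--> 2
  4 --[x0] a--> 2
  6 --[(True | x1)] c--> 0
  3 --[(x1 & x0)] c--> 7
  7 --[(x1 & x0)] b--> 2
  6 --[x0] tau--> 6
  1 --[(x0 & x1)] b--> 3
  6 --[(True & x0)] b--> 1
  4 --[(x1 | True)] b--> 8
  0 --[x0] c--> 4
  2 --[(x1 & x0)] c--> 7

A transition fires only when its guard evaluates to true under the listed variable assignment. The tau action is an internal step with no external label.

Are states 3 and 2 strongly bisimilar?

Answer: BISIMILAR

Analysis:
Compute ~ classes (split until stable):
  P[0] = {{0,1,2,3,4,5,6,7,8}}
  P[1] = {{0,4},{1},{2,3,5},{6},{7,8}}
stable after 2 split(s): 5 block(s)
class of 3: {2,3,5}; class of 2: {2,3,5}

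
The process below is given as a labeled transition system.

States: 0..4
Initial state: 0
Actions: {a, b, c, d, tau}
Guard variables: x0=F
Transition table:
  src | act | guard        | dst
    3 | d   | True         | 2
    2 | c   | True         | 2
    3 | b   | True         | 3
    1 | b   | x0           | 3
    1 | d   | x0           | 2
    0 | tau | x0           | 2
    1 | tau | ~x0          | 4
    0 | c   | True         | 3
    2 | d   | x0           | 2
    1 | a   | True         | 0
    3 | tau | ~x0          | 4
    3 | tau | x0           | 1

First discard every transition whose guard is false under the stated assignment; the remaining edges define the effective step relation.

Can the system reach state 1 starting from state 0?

Guard filter leaves 7 enabled edge(s).
Layer 0: {0}
Layer 1: {3}  now seen {0,3}
Layer 2: {2,4}  now seen {0,2,3,4}
R = {0,2,3,4}

Answer: UNREACHABLE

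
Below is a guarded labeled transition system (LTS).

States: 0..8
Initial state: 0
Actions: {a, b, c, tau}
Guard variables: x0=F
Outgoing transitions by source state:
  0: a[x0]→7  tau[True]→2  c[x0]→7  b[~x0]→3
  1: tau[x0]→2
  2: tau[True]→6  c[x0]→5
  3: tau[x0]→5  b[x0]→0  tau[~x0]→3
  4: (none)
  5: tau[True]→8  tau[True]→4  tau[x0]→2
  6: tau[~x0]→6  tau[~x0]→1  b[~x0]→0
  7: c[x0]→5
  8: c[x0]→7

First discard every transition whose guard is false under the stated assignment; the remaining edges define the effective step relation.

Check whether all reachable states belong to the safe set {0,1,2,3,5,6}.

Safe = {0,1,2,3,5,6}
Reachable = {0,1,2,3,6}
  0: ok
  1: ok
  2: ok
  3: ok
  6: ok

Answer: INVARIANT HOLDS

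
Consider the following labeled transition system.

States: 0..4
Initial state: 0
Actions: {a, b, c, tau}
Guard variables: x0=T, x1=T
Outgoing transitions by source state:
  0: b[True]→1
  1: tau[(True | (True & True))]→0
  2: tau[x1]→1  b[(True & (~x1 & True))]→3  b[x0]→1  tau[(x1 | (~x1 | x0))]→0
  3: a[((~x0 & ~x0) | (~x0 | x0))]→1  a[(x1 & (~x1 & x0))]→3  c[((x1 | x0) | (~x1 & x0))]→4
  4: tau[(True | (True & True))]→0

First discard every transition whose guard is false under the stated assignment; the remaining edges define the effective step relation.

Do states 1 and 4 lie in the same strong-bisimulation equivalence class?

Bisimulation quotient by refinement:
  P[0] = {{0,1,2,3,4}}
  P[1] = {{0},{1,4},{2},{3}}
Fixed point at round 2; 4 class(es).
[1]={1,4}  [4]={1,4}

Answer: BISIMILAR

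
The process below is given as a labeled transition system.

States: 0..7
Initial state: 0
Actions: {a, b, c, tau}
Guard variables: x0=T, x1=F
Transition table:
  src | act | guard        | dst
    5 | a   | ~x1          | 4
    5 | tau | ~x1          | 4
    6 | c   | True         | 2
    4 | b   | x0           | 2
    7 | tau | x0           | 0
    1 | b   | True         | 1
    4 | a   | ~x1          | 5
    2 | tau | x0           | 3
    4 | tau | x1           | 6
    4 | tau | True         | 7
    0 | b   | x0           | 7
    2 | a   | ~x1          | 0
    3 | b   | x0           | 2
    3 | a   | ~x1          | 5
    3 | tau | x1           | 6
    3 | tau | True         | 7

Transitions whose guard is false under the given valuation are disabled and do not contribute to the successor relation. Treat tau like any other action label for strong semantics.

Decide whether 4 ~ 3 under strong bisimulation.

Answer: BISIMILAR

Analysis:
Compute ~ classes (split until stable):
  round 0: {{0,1,2,3,4,5,6,7}}
  round 1: {{0,1},{2,5},{3,4},{6},{7}}
  round 2: {{0},{1},{2},{3,4},{5},{6},{7}}
stable after 3 split(s): 7 block(s)
[4]={3,4}  [3]={3,4}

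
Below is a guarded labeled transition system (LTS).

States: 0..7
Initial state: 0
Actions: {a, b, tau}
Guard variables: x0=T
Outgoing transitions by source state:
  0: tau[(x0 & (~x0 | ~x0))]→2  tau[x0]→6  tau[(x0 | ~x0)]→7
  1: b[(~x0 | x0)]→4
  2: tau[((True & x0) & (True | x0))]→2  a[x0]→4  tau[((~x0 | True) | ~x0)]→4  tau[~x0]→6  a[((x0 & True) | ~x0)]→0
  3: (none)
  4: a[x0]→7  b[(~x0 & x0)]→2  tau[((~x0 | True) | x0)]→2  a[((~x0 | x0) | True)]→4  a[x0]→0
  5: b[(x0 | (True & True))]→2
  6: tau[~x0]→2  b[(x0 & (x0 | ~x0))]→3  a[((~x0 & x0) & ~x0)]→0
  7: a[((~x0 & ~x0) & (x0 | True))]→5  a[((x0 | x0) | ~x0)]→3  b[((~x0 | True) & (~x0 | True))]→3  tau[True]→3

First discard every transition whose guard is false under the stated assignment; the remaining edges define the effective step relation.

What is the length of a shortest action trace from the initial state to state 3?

Breadth-first toward 3:
  L0 = {0}
  L1 = {6,7}
  L2 = {3}
first hit 3 at d=2 via tau·b

Answer: 2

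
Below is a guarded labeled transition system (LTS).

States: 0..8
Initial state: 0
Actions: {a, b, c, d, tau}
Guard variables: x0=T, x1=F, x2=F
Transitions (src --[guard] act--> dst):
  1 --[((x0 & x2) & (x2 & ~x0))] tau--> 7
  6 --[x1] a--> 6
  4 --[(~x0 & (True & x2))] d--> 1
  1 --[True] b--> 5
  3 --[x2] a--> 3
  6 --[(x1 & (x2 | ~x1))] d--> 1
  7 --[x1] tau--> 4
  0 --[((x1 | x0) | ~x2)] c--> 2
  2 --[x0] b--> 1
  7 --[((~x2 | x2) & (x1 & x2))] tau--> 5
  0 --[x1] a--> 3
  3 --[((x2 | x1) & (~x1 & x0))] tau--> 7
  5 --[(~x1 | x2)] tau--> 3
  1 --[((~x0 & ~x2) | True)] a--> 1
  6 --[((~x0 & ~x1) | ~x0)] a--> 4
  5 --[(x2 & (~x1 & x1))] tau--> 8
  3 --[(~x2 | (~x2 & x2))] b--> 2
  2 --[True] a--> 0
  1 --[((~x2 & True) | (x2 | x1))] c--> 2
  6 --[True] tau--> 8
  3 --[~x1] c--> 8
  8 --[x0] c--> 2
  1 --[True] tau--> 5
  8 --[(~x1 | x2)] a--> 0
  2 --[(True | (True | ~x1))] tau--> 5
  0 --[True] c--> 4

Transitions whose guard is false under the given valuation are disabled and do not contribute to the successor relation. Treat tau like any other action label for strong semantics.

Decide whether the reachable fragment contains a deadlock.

Answer: DEADLOCK at state 4

Working:
R = {0,1,2,3,4,5,8}
  0: c→2  c→4  [2 exit(s)]
  1: a→1  b→5  c→2  tau→5  [4 exit(s)]
  2: a→0  b→1  tau→5  [3 exit(s)]
  3: b→2  c→8  [2 exit(s)]
  4: ∅  [no exit]
  5: tau→3  [1 exit(s)]
  8: a→0  c→2  [2 exit(s)]
Path to 4: c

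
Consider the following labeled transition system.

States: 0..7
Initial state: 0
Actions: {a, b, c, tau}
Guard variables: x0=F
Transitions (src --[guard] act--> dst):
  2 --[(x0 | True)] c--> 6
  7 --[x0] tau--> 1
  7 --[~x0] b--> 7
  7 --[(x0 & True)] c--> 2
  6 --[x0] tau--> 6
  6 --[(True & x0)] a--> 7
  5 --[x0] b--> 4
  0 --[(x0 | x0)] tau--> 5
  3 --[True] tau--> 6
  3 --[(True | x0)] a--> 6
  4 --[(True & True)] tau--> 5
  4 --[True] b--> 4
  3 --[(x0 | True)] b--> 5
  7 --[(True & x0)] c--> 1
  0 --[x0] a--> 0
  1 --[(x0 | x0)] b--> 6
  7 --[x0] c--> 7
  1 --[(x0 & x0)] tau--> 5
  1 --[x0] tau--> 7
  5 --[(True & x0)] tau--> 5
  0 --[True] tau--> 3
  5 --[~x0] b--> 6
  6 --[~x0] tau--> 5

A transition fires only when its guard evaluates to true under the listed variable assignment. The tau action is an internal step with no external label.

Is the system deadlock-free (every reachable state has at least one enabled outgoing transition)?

Reach set: {0,3,5,6}
  0: tau→3  [1 out]
  3: a→6  b→5  tau→6  [3 out]
  5: b→6  [1 out]
  6: tau→5  [1 out]

Answer: DEADLOCK-FREE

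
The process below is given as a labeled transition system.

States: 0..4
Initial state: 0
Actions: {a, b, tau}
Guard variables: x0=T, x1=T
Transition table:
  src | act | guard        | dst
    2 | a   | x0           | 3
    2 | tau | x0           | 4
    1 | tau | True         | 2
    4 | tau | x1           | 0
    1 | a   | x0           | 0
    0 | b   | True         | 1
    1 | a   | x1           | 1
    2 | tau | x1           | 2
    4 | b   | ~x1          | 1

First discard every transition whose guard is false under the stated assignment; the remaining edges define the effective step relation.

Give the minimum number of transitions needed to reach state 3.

Layered search for 3:
  Layer 0: {0}
  Layer 1: {1}
  Layer 2: {2}
  Layer 3: {3,4}
first hit 3 at d=3 via b·tau·a

Answer: 3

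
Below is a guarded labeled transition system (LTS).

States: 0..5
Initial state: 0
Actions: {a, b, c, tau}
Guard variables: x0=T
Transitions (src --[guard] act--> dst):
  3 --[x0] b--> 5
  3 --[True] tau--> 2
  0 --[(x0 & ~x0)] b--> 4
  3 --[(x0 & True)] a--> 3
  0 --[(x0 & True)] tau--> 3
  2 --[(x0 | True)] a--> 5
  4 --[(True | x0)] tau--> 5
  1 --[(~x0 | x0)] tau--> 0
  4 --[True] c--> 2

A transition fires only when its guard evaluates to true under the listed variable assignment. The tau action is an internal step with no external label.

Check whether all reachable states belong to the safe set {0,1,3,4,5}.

Answer: INVARIANT VIOLATED at state 2

Working:
Inv-set: {0,1,3,4,5}
R = {0,2,3,5}
  0: ok
  2: outside
  3: ok
  5: ok
reach 2 via tau·tau — violates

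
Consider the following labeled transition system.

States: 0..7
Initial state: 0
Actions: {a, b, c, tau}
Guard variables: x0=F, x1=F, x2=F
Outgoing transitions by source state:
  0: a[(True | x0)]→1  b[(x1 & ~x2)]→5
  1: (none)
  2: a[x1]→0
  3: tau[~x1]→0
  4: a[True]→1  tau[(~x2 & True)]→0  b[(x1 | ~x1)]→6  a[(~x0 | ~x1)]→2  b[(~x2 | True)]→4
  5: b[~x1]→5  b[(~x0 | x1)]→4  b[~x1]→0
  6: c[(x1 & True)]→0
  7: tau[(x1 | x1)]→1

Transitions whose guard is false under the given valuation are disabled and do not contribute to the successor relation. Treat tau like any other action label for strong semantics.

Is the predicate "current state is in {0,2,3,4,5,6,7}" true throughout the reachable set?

Answer: INVARIANT VIOLATED at state 1

Trace:
Inv-set: {0,2,3,4,5,6,7}
R = {0,1}
  0: ✓
  1: VIOLATES
witness against invariant: a → 1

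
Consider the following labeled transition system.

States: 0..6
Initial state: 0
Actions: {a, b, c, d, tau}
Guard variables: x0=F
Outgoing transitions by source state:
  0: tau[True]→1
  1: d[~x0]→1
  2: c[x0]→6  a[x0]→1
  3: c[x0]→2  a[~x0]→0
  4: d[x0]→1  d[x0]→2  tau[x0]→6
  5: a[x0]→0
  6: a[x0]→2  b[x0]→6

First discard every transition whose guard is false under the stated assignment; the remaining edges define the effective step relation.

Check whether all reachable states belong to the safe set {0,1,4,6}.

Allowed set {0,1,4,6}
Reachable = {0,1}
  0: safe
  1: safe

Answer: INVARIANT HOLDS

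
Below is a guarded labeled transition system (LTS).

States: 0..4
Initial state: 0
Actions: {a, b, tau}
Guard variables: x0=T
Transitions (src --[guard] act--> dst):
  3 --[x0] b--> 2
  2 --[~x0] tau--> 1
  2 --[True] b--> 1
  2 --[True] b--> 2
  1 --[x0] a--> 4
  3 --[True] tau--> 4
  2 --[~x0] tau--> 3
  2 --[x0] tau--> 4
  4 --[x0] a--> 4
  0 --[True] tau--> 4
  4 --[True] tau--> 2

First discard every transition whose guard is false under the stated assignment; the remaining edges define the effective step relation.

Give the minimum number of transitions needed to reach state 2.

Answer: 2

Working:
BFS to 2:
  depth 0: {0}
  depth 1: {4}
  depth 2: {2}
first hit 2 at d=2 via tau·tau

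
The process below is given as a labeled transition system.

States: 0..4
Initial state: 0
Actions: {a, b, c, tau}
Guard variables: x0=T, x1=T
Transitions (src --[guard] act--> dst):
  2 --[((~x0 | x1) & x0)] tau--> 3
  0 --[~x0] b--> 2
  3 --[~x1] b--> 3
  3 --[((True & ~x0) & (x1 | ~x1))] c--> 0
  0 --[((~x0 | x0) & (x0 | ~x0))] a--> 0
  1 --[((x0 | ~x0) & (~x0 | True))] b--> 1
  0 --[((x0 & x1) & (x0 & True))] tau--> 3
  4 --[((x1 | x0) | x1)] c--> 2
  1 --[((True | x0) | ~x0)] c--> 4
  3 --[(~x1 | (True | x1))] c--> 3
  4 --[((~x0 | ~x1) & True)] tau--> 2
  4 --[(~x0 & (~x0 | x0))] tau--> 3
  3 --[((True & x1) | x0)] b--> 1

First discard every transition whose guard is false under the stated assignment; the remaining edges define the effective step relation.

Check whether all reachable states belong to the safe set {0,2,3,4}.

Answer: INVARIANT VIOLATED at state 1

Trace:
Safe = {0,2,3,4}
Reach set: {0,1,2,3,4}
  0: ok
  1: ✗ unsafe
  2: ok
  3: ok
  4: ok
witness against invariant: tau·b → 1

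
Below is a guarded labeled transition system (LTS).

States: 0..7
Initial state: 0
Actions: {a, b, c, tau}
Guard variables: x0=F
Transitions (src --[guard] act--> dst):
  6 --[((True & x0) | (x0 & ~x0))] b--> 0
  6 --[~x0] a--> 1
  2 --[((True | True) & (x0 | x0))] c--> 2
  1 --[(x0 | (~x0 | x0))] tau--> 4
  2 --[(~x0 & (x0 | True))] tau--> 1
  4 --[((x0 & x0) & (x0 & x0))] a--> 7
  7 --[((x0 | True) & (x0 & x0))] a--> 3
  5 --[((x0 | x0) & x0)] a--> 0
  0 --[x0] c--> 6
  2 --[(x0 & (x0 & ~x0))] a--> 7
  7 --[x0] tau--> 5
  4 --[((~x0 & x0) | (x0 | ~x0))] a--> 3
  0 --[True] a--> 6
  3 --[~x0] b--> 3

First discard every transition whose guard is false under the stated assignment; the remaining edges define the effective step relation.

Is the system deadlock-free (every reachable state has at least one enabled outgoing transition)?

Answer: DEADLOCK-FREE

Trace:
R = {0,1,3,4,6}
  0: a→6  [1 out]
  1: tau→4  [1 out]
  3: b→3  [1 out]
  4: a→3  [1 out]
  6: a→1  [1 out]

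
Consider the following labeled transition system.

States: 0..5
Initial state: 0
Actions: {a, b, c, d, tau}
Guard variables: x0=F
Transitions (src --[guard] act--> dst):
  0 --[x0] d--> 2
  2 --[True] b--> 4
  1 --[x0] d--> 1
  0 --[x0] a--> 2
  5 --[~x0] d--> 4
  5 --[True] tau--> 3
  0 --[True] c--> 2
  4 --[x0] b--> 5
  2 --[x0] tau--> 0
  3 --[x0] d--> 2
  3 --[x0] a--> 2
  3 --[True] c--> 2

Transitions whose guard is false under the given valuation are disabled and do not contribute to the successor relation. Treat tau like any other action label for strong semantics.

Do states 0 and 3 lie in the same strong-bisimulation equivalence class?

Refine partition for ~:
  P[0] = {{0,1,2,3,4,5}}
  P[1] = {{0,3},{1,4},{2},{5}}
Fixed point at round 2; 4 class(es).
class of 0: {0,3}; class of 3: {0,3}

Answer: BISIMILAR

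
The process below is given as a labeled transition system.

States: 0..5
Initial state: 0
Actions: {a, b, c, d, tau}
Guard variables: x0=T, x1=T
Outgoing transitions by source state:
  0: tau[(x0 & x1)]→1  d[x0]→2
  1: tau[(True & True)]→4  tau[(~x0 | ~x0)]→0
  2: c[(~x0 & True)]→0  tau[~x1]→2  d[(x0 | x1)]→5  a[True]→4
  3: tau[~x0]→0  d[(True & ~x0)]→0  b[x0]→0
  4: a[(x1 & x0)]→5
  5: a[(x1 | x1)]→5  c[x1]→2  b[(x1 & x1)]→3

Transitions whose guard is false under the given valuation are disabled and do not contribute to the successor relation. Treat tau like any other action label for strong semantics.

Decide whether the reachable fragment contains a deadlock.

Reach set: {0,1,2,3,4,5}
  0: d→2  tau→1  [2 exit(s)]
  1: tau→4  [1 exit(s)]
  2: a→4  d→5  [2 exit(s)]
  3: b→0  [1 exit(s)]
  4: a→5  [1 exit(s)]
  5: a→5  b→3  c→2  [3 exit(s)]

Answer: DEADLOCK-FREE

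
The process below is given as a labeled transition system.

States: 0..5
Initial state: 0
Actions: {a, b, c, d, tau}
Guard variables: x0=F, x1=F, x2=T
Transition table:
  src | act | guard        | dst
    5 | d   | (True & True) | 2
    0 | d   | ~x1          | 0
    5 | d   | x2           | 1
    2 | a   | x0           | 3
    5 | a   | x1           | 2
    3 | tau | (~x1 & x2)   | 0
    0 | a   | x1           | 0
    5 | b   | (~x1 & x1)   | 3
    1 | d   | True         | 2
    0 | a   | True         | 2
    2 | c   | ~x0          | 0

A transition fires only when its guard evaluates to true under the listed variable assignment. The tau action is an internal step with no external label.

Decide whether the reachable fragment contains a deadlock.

Reachable = {0,2}
  0: a→2  d→0  [2 exit(s)]
  2: c→0  [1 exit(s)]

Answer: DEADLOCK-FREE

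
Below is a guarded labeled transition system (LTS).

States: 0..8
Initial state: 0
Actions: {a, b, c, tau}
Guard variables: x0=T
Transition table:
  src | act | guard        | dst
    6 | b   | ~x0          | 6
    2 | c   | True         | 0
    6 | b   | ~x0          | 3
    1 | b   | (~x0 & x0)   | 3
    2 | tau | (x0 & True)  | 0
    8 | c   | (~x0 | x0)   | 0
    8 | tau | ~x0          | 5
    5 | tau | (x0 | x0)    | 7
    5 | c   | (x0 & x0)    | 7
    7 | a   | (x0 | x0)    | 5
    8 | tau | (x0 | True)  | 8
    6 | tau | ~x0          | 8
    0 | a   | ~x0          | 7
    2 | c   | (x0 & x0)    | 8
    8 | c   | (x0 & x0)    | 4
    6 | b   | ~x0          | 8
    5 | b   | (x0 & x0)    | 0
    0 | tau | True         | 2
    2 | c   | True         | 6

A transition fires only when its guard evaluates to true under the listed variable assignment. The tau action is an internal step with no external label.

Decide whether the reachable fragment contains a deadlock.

Answer: DEADLOCK at state 4

Working:
R = {0,2,4,6,8}
  0: tau→2  [1 out]
  2: c→0  c→6  c→8  tau→0  [4 out]
  4: ∅  [no exit]
  6: ∅  [no exit]
  8: c→0  c→4  tau→8  [3 out]
witness 4: tau·c·c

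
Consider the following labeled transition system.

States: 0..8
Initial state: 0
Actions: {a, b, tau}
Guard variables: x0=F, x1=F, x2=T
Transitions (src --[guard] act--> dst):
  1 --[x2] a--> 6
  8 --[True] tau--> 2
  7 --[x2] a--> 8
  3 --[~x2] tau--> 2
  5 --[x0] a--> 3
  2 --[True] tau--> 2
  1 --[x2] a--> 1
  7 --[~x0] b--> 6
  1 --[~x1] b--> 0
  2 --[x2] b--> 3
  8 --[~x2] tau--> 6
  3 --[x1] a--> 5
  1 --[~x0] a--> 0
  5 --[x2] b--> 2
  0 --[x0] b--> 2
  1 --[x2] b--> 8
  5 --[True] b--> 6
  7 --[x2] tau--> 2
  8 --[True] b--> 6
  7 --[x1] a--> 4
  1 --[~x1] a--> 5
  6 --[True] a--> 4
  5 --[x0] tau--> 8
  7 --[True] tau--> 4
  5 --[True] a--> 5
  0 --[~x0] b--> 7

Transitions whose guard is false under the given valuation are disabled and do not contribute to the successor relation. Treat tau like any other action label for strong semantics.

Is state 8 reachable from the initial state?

Answer: REACHABLE

Analysis:
19 transition(s) survive guard evaluation.
L0 = {0}
L1 = {7}  total {0,7}
L2 = {2,4,6,8}  total {0,2,4,6,7,8}
L3 = {3}  total {0,2,3,4,6,7,8}
Reach set: {0,2,3,4,6,7,8}
witness 8: b·a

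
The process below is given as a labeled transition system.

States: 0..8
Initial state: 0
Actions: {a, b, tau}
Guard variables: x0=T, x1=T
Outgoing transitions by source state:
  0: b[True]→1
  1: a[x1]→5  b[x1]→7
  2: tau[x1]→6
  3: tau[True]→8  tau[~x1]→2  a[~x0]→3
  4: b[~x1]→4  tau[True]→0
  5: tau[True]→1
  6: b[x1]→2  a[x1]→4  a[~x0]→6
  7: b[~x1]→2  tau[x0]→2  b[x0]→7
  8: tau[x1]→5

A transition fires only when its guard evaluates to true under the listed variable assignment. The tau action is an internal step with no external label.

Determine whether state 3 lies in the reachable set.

Answer: UNREACHABLE

Trace:
Guard filter leaves 12 enabled edge(s).
depth 0: {0}
depth 1: {1}  now seen {0,1}
depth 2: {5,7}  now seen {0,1,5,7}
depth 3: {2}  now seen {0,1,2,5,7}
depth 4: {6}  now seen {0,1,2,5,6,7}
depth 5: {4}  now seen {0,1,2,4,5,6,7}
R = {0,1,2,4,5,6,7}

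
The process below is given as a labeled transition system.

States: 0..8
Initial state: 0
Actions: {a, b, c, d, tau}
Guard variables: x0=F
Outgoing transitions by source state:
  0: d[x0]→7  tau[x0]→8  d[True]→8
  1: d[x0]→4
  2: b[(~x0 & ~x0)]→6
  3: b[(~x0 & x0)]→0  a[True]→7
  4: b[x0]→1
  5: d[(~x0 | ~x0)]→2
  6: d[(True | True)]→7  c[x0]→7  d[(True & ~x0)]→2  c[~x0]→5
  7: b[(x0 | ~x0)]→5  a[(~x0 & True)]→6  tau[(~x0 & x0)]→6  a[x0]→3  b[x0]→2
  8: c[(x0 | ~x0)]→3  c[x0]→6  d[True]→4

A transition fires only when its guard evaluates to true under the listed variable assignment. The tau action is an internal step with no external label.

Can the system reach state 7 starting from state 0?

Answer: REACHABLE

Analysis:
After dropping false guards: 11 live edges.
depth 0: {0}
depth 1: {8}  total {0,8}
depth 2: {3,4}  total {0,3,4,8}
depth 3: {7}  total {0,3,4,7,8}
depth 4: {5,6}  total {0,3,4,5,6,7,8}
depth 5: {2}  total {0,2,3,4,5,6,7,8}
R = {0,2,3,4,5,6,7,8}
trace reaching 7: d·c·a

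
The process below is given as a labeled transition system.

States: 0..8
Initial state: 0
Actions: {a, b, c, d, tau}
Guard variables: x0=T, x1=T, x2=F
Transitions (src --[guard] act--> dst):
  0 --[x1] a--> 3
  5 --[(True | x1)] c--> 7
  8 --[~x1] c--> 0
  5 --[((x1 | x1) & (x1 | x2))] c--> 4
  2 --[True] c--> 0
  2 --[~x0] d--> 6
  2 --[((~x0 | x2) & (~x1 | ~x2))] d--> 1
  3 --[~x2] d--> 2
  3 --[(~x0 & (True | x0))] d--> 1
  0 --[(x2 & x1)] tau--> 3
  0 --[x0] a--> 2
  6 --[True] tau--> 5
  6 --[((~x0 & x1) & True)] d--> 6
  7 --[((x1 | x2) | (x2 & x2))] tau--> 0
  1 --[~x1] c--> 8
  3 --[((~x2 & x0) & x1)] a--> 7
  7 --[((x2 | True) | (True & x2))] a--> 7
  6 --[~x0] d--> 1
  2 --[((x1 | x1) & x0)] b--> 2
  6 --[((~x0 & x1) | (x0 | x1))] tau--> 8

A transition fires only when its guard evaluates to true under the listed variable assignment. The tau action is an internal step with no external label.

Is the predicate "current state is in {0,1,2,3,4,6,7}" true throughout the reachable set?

Safe = {0,1,2,3,4,6,7}
R = {0,2,3,7}
  0: ✓
  2: ✓
  3: ✓
  7: ✓

Answer: INVARIANT HOLDS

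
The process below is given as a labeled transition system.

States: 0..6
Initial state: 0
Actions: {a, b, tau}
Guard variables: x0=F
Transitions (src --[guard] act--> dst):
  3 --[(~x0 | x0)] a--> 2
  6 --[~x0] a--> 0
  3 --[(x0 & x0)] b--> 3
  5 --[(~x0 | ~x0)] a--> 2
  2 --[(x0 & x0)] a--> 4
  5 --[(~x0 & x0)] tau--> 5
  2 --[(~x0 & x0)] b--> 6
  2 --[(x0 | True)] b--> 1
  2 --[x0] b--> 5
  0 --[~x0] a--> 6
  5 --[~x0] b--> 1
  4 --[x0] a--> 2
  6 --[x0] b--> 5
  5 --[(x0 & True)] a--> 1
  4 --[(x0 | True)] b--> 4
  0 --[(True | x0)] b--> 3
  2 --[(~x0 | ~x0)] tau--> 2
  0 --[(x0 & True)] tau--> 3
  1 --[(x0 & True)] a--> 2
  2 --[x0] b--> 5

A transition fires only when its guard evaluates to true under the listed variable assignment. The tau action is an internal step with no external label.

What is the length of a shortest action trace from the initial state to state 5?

Layered search for 5:
  depth 0: {0}
  depth 1: {3,6}
  depth 2: {2}
  depth 3: {1}
5 never appears.

Answer: UNREACHABLE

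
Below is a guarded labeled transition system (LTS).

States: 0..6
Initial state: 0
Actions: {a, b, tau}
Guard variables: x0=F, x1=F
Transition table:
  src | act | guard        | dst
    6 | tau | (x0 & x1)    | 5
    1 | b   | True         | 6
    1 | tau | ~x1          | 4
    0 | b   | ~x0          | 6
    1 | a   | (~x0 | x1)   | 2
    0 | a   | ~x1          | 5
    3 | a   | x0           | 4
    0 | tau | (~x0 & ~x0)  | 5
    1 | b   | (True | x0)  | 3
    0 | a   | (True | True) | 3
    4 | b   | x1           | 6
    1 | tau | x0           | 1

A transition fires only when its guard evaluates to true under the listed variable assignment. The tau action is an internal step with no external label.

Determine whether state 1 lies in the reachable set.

Answer: UNREACHABLE

Trace:
After dropping false guards: 8 live edges.
Layer 0: {0}
Layer 1: {3,5,6}  now seen {0,3,5,6}
R = {0,3,5,6}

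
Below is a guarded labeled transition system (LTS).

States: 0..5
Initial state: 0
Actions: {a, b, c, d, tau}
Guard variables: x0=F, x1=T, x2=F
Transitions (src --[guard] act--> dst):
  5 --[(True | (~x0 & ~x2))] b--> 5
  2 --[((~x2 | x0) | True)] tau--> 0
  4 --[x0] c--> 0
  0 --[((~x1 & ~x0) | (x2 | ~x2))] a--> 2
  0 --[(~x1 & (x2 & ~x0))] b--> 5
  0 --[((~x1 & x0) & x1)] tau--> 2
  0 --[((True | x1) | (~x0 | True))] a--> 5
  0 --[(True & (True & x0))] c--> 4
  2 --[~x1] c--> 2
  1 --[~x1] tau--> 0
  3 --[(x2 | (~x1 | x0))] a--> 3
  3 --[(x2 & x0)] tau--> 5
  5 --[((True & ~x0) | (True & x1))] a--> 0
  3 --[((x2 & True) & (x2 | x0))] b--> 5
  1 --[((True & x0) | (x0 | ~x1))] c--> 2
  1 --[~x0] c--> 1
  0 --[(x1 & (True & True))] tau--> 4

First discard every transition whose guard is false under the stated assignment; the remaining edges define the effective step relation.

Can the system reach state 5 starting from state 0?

Answer: REACHABLE

Trace:
7 transition(s) survive guard evaluation.
depth 0: {0}
depth 1: {2,4,5}  total {0,2,4,5}
Reachable = {0,2,4,5}
witness 5: a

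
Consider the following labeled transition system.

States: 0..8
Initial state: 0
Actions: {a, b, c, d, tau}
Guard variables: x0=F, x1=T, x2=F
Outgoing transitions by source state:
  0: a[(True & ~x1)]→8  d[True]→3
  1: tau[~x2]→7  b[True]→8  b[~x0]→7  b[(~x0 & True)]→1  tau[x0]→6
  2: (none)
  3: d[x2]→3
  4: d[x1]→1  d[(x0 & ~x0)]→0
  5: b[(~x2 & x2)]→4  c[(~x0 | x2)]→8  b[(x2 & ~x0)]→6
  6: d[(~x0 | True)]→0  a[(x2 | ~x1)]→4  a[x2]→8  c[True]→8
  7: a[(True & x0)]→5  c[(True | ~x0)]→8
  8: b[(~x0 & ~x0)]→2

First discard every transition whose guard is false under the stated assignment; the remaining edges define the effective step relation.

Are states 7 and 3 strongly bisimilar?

Answer: NOT BISIMILAR

Analysis:
Bisimulation quotient by refinement:
  P[0] = {{0,1,2,3,4,5,6,7,8}}
  P[1] = {{0,4},{1},{2,3},{5,7},{6},{8}}
  P[2] = {{0},{1},{2,3},{4},{5,7},{6},{8}}
7 equivalence class(es) (converged in 3)
7∈{5,7}, 3∈{2,3}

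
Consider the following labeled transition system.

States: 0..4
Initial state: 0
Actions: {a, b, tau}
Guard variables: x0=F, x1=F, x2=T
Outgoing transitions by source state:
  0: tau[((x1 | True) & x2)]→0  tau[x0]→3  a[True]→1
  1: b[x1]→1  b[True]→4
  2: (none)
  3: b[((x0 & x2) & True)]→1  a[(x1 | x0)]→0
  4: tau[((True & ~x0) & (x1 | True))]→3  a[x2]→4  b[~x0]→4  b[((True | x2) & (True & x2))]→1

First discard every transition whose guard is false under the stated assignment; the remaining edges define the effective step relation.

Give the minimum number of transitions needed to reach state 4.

Answer: 2

Trace:
BFS to 4:
  L0 = {0}
  L1 = {1}
  L2 = {4}
depth(4)=2, e.g. a·b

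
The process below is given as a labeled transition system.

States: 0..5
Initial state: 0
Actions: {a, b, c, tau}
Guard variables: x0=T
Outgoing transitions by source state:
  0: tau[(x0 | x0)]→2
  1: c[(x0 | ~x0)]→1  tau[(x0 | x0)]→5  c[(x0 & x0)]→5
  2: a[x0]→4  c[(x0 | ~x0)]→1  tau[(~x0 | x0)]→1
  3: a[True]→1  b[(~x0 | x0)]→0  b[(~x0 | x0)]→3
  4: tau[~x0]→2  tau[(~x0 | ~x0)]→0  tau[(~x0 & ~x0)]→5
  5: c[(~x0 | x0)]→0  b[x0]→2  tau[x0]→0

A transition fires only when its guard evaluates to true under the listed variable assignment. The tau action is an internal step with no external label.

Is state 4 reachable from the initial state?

13 transition(s) survive guard evaluation.
Layer 0: {0}
Layer 1: {2}  total {0,2}
Layer 2: {1,4}  total {0,1,2,4}
Layer 3: {5}  total {0,1,2,4,5}
Reachable = {0,1,2,4,5}
trace reaching 4: tau·a

Answer: REACHABLE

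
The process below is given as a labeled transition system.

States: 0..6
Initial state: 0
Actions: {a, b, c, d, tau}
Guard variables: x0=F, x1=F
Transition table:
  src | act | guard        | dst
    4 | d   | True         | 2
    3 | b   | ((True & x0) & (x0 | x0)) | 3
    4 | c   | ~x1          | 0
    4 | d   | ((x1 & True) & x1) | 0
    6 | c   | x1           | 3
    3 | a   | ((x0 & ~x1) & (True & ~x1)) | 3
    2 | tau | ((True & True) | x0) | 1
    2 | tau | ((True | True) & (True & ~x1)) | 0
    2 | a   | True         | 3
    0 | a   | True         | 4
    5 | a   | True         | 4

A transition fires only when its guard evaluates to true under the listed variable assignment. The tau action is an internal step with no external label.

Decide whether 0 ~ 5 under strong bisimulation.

Compute ~ classes (split until stable):
  π0 = {{0,1,2,3,4,5,6}}
  π1 = {{0,5},{1,3,6},{2},{4}}
4 equivalence class(es) (converged in 2)
[0]={0,5}  [5]={0,5}

Answer: BISIMILAR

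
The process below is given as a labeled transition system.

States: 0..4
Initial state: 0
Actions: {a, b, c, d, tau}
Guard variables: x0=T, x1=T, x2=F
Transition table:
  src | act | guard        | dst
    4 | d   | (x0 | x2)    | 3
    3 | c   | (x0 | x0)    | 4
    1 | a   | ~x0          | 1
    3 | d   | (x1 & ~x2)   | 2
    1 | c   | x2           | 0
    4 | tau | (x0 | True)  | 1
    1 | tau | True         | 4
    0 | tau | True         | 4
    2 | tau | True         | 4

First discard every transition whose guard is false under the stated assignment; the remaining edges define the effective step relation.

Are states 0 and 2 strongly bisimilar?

Bisimulation quotient by refinement:
  round 0: {{0,1,2,3,4}}
  round 1: {{0,1,2},{3},{4}}
stable after 2 split(s): 3 block(s)
[0]={0,1,2}  [2]={0,1,2}

Answer: BISIMILAR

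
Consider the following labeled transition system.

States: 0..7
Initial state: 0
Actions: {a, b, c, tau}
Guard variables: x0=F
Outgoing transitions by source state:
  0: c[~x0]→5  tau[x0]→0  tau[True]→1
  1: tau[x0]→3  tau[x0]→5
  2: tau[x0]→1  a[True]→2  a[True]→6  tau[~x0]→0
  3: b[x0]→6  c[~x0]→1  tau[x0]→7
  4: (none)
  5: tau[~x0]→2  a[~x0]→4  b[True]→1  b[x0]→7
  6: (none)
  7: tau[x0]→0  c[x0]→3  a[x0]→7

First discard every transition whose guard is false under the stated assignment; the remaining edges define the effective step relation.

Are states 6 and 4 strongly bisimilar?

Compute ~ classes (split until stable):
  π0 = {{0,1,2,3,4,5,6,7}}
  π1 = {{0},{1,4,6,7},{2},{3},{5}}
stable after 2 split(s): 5 block(s)
class of 6: {1,4,6,7}; class of 4: {1,4,6,7}

Answer: BISIMILAR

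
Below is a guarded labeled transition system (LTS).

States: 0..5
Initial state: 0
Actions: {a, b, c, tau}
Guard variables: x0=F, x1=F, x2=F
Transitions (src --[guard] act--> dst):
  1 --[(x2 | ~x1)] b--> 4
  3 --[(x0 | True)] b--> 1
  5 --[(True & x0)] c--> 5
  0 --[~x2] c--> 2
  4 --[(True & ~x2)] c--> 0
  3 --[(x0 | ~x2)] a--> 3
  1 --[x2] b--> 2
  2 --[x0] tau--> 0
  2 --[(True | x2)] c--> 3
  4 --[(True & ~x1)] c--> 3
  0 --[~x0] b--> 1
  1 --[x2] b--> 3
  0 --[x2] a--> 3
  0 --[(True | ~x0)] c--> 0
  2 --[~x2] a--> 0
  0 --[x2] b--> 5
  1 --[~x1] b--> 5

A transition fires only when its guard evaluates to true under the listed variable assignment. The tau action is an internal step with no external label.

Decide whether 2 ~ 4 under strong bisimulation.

Bisimulation quotient by refinement:
  P[0] = {{0,1,2,3,4,5}}
  P[1] = {{0},{1},{2},{3},{4},{5}}
Fixed point at round 2; 6 class(es).
[2]={2}  [4]={4}

Answer: NOT BISIMILAR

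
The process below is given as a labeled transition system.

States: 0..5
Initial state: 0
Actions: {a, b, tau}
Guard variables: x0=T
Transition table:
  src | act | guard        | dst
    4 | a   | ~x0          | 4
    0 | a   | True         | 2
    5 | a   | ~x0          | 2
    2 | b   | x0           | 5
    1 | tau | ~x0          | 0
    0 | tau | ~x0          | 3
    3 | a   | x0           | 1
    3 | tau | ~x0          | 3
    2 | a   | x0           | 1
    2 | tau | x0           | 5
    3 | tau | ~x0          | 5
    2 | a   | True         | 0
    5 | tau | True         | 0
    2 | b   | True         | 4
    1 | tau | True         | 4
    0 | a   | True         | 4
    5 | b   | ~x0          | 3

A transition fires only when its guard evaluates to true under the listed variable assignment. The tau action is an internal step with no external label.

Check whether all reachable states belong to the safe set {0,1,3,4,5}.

Inv-set: {0,1,3,4,5}
Reachable = {0,1,2,4,5}
  0: ✓
  1: ✓
  2: outside
  4: ✓
  5: ✓
witness against invariant: a → 2

Answer: INVARIANT VIOLATED at state 2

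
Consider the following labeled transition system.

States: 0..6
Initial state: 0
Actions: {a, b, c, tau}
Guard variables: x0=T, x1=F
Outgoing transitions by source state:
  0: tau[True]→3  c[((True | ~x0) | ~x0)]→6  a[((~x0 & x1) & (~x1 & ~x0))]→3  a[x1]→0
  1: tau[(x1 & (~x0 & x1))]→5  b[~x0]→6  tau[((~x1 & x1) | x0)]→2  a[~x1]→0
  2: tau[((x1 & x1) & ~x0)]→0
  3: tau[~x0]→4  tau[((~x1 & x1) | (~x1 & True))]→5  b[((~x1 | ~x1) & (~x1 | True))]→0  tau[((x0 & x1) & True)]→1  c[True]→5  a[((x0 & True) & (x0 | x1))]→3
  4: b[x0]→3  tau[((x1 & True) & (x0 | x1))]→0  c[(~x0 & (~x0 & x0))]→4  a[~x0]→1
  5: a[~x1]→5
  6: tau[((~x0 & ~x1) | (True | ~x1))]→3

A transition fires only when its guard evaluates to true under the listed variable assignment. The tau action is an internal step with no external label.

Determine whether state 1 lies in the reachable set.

Answer: UNREACHABLE

Trace:
Guard filter leaves 11 enabled edge(s).
depth 0: {0}
depth 1: {3,6}  total {0,3,6}
depth 2: {5}  total {0,3,5,6}
Reachable = {0,3,5,6}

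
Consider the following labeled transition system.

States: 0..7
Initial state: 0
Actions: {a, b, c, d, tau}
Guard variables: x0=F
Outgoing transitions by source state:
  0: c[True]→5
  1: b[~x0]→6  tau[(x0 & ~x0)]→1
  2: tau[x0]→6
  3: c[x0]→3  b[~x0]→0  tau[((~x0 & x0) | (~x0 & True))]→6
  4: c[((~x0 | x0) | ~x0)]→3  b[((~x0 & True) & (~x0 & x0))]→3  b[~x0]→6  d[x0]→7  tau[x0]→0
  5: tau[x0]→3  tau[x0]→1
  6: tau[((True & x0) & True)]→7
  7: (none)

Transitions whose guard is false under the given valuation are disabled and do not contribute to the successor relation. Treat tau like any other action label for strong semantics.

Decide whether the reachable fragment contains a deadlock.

Reachable = {0,5}
  0: c→5  [1 out]
  5: ∅  [STUCK]
witness 5: c

Answer: DEADLOCK at state 5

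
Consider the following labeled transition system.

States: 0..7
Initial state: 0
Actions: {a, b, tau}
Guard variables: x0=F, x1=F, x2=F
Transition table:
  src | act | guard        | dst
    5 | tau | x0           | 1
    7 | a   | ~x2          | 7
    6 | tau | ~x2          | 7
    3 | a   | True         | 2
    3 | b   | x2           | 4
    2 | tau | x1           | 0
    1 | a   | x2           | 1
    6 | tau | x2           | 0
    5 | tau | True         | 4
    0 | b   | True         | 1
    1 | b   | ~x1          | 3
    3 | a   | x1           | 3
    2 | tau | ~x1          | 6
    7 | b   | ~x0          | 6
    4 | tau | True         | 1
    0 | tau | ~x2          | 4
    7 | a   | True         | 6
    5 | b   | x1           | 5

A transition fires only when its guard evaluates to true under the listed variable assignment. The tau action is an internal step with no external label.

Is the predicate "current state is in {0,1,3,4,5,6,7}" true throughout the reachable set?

Answer: INVARIANT VIOLATED at state 2

Analysis:
Inv-set: {0,1,3,4,5,6,7}
R = {0,1,2,3,4,6,7}
  0: ✓
  1: ✓
  2: VIOLATES
  3: ✓
  4: ✓
  6: ✓
  7: ✓
witness against invariant: b·b·a → 2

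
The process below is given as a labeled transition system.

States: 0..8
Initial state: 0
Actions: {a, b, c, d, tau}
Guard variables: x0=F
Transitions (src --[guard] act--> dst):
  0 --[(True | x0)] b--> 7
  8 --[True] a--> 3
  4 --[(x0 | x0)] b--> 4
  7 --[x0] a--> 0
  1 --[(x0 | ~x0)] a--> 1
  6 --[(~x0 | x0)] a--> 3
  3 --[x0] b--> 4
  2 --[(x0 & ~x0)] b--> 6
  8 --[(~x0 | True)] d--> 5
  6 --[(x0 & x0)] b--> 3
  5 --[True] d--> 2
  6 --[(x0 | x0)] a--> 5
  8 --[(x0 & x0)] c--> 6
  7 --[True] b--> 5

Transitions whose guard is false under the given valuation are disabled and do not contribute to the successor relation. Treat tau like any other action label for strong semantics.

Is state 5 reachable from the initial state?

Guard filter leaves 7 enabled edge(s).
Layer 0: {0}
Layer 1: {7}  now seen {0,7}
Layer 2: {5}  now seen {0,5,7}
Layer 3: {2}  now seen {0,2,5,7}
Reach set: {0,2,5,7}
witness 5: b·b

Answer: REACHABLE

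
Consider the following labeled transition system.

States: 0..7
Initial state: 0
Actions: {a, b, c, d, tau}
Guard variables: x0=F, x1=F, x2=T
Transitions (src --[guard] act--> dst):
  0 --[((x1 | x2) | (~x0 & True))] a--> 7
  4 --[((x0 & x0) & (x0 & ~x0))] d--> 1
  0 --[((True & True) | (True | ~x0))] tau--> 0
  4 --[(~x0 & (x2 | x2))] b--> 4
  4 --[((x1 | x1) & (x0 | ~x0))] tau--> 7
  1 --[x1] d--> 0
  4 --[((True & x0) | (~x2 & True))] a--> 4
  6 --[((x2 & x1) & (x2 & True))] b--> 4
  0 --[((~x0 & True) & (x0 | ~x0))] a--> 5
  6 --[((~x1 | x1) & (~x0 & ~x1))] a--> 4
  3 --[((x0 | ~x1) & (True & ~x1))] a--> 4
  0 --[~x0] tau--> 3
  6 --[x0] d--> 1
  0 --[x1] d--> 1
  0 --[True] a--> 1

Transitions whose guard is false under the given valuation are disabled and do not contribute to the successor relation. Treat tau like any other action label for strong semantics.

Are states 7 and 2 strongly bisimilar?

Refine partition for ~:
  P[0] = {{0,1,2,3,4,5,6,7}}
  P[1] = {{0},{1,2,5,7},{3,6},{4}}
4 equivalence class(es) (converged in 2)
class of 7: {1,2,5,7}; class of 2: {1,2,5,7}

Answer: BISIMILAR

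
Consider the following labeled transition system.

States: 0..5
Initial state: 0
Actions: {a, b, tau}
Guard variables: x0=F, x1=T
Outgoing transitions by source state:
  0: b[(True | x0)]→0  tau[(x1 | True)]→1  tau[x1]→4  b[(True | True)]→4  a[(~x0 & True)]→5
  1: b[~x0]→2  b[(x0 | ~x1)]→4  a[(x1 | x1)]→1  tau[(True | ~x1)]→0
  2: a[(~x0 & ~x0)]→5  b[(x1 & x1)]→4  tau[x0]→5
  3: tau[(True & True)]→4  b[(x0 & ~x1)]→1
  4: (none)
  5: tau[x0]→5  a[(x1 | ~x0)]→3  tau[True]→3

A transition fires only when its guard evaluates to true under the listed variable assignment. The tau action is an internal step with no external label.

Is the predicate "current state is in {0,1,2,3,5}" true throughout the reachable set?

Answer: INVARIANT VIOLATED at state 4

Trace:
Inv-set: {0,1,2,3,5}
Reach set: {0,1,2,3,4,5}
  0: ✓
  1: ✓
  2: ✓
  3: ✓
  4: outside
  5: ✓
witness against invariant: b → 4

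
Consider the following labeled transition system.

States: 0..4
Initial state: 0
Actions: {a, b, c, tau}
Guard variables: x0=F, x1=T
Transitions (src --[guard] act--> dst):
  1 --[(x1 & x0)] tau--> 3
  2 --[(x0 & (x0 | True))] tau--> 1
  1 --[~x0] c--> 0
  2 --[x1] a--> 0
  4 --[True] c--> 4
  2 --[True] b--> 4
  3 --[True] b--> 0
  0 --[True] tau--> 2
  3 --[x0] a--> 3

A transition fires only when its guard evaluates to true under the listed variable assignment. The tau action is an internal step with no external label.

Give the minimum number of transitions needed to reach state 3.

Answer: UNREACHABLE

Working:
BFS to 3:
  depth 0: {0}
  depth 1: {2}
  depth 2: {4}
3 never appears.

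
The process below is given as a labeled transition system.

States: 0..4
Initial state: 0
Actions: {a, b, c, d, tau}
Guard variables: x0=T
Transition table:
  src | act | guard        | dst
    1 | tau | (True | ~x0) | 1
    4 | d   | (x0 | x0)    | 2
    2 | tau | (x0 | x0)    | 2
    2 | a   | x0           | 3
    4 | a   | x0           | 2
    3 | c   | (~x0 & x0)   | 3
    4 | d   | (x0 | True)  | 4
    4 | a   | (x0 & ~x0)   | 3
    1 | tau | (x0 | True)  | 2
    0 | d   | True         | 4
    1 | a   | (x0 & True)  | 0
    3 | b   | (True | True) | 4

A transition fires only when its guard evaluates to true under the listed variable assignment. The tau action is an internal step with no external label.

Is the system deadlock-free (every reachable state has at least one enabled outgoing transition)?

Reachable = {0,2,3,4}
  0: d→4  [1 exit(s)]
  2: a→3  tau→2  [2 exit(s)]
  3: b→4  [1 exit(s)]
  4: a→2  d→2  d→4  [3 exit(s)]

Answer: DEADLOCK-FREE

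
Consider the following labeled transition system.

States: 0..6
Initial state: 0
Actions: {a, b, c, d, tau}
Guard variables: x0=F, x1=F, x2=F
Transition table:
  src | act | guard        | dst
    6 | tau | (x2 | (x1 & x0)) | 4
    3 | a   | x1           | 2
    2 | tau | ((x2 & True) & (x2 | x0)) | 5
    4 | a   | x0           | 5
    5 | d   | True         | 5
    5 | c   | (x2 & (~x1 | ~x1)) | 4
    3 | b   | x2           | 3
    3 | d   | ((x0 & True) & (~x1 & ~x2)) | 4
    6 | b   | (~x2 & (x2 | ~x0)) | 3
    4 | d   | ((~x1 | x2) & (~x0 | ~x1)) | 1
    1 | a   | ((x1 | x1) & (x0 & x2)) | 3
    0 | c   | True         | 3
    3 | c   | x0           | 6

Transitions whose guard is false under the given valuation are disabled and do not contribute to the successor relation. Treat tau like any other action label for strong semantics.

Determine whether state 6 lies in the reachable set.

4 transition(s) survive guard evaluation.
depth 0: {0}
depth 1: {3}  cumulative {0,3}
Reachable = {0,3}

Answer: UNREACHABLE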